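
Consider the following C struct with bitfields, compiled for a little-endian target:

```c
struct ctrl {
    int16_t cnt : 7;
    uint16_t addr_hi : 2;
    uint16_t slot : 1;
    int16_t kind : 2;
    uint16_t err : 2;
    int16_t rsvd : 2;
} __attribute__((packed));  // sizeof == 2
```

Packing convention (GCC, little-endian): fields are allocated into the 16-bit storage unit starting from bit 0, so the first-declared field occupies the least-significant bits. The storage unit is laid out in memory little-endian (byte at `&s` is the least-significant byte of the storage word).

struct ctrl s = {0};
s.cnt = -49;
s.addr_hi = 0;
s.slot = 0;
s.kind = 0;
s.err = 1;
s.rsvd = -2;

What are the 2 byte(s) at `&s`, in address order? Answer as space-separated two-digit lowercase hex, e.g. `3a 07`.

[0+:7] cnt=-49 & 0x7f = 0x4f; word=0x004f
[7+:2] addr_hi=0 & 0x3 = 0x0; word=0x004f
[9+:1] slot=0 & 0x1 = 0x0; word=0x004f
[10+:2] kind=0 & 0x3 = 0x0; word=0x004f
[12+:2] err=1 & 0x3 = 0x1; word=0x104f
[14+:2] rsvd=-2 & 0x3 = 0x2; word=0x904f
word = 0x904f → little-endian bytes:
  [0]=0x4f  [1]=0x90

4f 90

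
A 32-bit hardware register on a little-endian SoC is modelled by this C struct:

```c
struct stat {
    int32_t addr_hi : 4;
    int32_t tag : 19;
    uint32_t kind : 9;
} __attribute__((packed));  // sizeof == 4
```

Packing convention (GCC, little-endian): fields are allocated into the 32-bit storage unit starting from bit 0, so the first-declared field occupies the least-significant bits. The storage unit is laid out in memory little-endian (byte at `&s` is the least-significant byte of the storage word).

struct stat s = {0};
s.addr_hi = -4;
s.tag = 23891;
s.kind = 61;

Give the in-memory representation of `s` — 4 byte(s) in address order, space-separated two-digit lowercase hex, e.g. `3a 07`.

3c d5 85 1e

addr_hi:4 = -4 → 0xc << 0 → word 0x0000000c
tag:19 = 23891 → 0x5d53 << 4 → word 0x0005d53c
kind:9 = 61 → 0x3d << 23 → word 0x1e85d53c
word = 0x1e85d53c → little-endian bytes:
  [0]=0x3c  [1]=0xd5  [2]=0x85  [3]=0x1e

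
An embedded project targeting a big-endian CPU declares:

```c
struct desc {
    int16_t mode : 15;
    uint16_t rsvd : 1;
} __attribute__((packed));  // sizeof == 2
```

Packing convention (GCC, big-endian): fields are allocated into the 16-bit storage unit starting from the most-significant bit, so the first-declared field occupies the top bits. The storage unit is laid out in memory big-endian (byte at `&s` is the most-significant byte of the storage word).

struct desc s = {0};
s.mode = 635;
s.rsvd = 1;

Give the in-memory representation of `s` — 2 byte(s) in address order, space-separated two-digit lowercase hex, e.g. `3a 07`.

mode (15b) val=635 bits=0x27b at bit 1: 0x04f6
rsvd (1b) val=1 bits=0x1 at bit 0: 0x04f7
word = 0x04f7 → big-endian bytes:
  [0]=0x04  [1]=0xf7

04 f7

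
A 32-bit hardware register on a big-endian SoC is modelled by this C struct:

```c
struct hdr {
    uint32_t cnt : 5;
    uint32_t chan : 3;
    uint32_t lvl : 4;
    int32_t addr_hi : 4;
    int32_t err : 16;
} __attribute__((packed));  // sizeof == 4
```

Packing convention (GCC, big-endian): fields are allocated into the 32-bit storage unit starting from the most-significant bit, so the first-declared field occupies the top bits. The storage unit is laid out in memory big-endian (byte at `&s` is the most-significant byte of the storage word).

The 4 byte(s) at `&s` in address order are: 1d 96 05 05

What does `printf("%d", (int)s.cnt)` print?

[0]=0x1d [1]=0x96 [2]=0x05 [3]=0x05 (big-endian) → word 0x1d960505
cnt [27+:5] = (word>>27) & 0x1f = 3  ←
chan [24+:3] = (word>>24) & 0x7 = 5
lvl [20+:4] = (word>>20) & 0xf = 9
addr_hi [16+:4] = (word>>16) & 0xf = 6
err [0+:16] = (word>>0) & 0xffff = 1285

3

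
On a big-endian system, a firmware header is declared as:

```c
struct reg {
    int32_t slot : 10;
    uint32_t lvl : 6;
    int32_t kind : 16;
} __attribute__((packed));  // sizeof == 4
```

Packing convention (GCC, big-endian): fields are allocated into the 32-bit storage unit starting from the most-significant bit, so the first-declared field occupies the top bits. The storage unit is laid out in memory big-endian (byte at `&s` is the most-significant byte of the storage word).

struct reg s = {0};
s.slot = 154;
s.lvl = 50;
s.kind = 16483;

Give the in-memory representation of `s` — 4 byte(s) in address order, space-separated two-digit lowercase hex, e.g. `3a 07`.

slot (10b) val=154 bits=0x9a at bit 22: 0x26800000
lvl (6b) val=50 bits=0x32 at bit 16: 0x26b20000
kind (16b) val=16483 bits=0x4063 at bit 0: 0x26b24063
word = 0x26b24063 → big-endian bytes:
  [0]=0x26  [1]=0xb2  [2]=0x40  [3]=0x63

26 b2 40 63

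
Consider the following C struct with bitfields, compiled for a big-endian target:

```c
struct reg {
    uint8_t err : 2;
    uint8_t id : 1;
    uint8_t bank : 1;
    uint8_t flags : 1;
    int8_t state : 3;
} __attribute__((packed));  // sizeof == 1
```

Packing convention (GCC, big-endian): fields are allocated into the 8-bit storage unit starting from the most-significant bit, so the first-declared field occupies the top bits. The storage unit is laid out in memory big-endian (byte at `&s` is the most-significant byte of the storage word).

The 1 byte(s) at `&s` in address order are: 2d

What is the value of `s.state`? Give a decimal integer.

[0]=0x2d (big-endian) → word 0x2d
err:2 @ bit 6 → (0x2d>>6)&0x3 = 0x0
id:1 @ bit 5 → (0x2d>>5)&0x1 = 0x1
bank:1 @ bit 4 → (0x2d>>4)&0x1 = 0x0
flags:1 @ bit 3 → (0x2d>>3)&0x1 = 0x1
state:3 @ bit 0 → (0x2d>>0)&0x7 = 0x5  ←
state signed 3b, MSB=1: 5 - 8 = -3

-3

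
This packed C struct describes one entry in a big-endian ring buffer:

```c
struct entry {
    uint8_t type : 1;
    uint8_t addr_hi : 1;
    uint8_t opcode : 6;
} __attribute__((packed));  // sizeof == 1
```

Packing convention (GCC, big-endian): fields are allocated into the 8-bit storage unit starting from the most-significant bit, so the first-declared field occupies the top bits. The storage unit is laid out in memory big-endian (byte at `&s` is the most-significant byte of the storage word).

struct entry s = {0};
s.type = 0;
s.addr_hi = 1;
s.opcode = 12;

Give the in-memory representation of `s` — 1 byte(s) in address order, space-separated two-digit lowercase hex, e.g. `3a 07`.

4c

type:1 = 0 → 0x0 << 7 → word 0x00
addr_hi:1 = 1 → 0x1 << 6 → word 0x40
opcode:6 = 12 → 0xc << 0 → word 0x4c
word = 0x4c → big-endian bytes:
  [0]=0x4c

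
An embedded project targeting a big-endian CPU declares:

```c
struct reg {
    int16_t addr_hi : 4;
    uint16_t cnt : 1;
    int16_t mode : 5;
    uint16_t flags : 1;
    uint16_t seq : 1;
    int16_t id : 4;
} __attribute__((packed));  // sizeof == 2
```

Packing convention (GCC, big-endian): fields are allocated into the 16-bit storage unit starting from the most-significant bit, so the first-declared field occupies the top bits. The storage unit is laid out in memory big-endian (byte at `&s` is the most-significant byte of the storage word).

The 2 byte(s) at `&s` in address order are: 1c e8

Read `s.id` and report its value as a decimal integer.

[0]=0x1c [1]=0xe8 (big-endian) → word 0x1ce8
addr_hi [12+:4] = (word>>12) & 0xf = 1
cnt [11+:1] = (word>>11) & 0x1 = 1
mode [6+:5] = (word>>6) & 0x1f = 19
flags [5+:1] = (word>>5) & 0x1 = 1
seq [4+:1] = (word>>4) & 0x1 = 0
id [0+:4] = (word>>0) & 0xf = 8  ←
id signed 4b, MSB=1: 8 - 16 = -8

-8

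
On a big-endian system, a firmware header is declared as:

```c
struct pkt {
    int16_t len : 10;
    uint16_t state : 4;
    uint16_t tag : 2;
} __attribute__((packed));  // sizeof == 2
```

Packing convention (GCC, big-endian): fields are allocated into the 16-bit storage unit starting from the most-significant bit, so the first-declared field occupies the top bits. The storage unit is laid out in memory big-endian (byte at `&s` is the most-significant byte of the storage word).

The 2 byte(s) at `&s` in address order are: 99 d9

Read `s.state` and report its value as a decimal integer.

6

[0]=0x99 [1]=0xd9 (big-endian) → word 0x99d9
len:10 @ bit 6 → (0x99d9>>6)&0x3ff = 0x267
state:4 @ bit 2 → (0x99d9>>2)&0xf = 0x6  ←
tag:2 @ bit 0 → (0x99d9>>0)&0x3 = 0x1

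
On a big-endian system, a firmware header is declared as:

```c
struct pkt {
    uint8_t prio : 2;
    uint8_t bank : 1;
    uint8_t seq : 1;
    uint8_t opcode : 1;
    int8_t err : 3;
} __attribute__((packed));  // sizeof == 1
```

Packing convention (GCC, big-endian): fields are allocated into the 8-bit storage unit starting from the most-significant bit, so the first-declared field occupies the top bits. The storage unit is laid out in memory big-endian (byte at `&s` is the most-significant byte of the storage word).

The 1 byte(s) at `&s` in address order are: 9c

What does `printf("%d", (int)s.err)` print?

-4

[0]=0x9c (big-endian) → word 0x9c
prio:2 @ bit 6 → (0x9c>>6)&0x3 = 0x2
bank:1 @ bit 5 → (0x9c>>5)&0x1 = 0x0
seq:1 @ bit 4 → (0x9c>>4)&0x1 = 0x1
opcode:1 @ bit 3 → (0x9c>>3)&0x1 = 0x1
err:3 @ bit 0 → (0x9c>>0)&0x7 = 0x4  ←
err signed 3b, MSB=1: 4 - 8 = -4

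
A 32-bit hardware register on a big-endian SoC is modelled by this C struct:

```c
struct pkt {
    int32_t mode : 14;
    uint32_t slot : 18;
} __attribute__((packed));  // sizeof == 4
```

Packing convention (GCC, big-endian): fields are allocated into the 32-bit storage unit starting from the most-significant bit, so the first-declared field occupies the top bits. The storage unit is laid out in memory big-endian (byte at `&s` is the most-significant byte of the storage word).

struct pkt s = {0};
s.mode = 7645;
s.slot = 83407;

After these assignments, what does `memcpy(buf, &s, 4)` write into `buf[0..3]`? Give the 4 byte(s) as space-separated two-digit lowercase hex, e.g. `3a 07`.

77 75 45 cf

mode:14 = 7645 → 0x1ddd << 18 → word 0x77740000
slot:18 = 83407 → 0x145cf << 0 → word 0x777545cf
word = 0x777545cf → big-endian bytes:
  [0]=0x77  [1]=0x75  [2]=0x45  [3]=0xcf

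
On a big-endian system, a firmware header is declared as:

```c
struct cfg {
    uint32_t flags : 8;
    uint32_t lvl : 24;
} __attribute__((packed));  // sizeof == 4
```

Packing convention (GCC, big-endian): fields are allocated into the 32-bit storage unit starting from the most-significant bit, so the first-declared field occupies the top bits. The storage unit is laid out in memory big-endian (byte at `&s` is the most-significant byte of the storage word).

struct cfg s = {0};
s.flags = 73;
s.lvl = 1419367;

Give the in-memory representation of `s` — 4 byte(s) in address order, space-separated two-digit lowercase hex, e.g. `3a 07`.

49 15 a8 67

flags (8b) val=73 bits=0x49 at bit 24: 0x49000000
lvl (24b) val=1419367 bits=0x15a867 at bit 0: 0x4915a867
word = 0x4915a867 → big-endian bytes:
  [0]=0x49  [1]=0x15  [2]=0xa8  [3]=0x67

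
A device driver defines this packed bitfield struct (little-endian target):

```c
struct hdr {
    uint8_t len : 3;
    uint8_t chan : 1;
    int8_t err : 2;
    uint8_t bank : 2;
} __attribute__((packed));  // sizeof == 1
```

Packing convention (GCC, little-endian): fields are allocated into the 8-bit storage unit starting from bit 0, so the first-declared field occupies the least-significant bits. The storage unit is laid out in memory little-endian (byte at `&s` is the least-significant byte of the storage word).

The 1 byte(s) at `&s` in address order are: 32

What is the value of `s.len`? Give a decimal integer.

[0]=0x32 (little-endian) → word 0x32
len:3 @ bit 0 → (0x32>>0)&0x7 = 0x2  ←
chan:1 @ bit 3 → (0x32>>3)&0x1 = 0x0
err:2 @ bit 4 → (0x32>>4)&0x3 = 0x3
bank:2 @ bit 6 → (0x32>>6)&0x3 = 0x0

2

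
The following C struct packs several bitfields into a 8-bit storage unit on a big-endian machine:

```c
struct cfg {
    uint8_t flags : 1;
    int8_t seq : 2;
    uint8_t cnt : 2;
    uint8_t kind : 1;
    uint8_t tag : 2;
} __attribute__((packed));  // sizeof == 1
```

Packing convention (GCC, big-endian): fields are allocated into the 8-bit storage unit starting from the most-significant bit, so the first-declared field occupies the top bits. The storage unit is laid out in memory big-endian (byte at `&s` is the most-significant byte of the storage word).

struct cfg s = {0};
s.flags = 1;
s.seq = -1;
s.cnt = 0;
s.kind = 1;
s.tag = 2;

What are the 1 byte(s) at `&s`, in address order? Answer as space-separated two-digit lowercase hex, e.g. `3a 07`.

[7+:1] flags=1 & 0x1 = 0x1; word=0x80
[5+:2] seq=-1 & 0x3 = 0x3; word=0xe0
[3+:2] cnt=0 & 0x3 = 0x0; word=0xe0
[2+:1] kind=1 & 0x1 = 0x1; word=0xe4
[0+:2] tag=2 & 0x3 = 0x2; word=0xe6
word = 0xe6 → big-endian bytes:
  [0]=0xe6

e6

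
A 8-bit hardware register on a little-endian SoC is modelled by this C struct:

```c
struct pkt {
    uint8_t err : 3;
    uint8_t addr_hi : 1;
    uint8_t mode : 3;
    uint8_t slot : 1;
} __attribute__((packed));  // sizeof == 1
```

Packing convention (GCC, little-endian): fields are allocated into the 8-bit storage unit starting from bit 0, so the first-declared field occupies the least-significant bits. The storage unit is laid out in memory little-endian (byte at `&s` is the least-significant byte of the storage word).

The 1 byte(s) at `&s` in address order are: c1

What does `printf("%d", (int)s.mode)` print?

[0]=0xc1 (little-endian) → word 0xc1
err:3 @ bit 0 → (0xc1>>0)&0x7 = 0x1
addr_hi:1 @ bit 3 → (0xc1>>3)&0x1 = 0x0
mode:3 @ bit 4 → (0xc1>>4)&0x7 = 0x4  ←
slot:1 @ bit 7 → (0xc1>>7)&0x1 = 0x1

4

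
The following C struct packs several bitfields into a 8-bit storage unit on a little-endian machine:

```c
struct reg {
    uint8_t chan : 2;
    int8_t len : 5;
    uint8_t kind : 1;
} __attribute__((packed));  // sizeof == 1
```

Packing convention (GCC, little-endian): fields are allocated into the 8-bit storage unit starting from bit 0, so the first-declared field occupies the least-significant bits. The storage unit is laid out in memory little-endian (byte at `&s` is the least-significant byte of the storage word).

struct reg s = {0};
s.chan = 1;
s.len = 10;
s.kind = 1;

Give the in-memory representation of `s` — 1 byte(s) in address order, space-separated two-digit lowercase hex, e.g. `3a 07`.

a9

chan:2 = 1 → 0x1 << 0 → word 0x01
len:5 = 10 → 0xa << 2 → word 0x29
kind:1 = 1 → 0x1 << 7 → word 0xa9
word = 0xa9 → little-endian bytes:
  [0]=0xa9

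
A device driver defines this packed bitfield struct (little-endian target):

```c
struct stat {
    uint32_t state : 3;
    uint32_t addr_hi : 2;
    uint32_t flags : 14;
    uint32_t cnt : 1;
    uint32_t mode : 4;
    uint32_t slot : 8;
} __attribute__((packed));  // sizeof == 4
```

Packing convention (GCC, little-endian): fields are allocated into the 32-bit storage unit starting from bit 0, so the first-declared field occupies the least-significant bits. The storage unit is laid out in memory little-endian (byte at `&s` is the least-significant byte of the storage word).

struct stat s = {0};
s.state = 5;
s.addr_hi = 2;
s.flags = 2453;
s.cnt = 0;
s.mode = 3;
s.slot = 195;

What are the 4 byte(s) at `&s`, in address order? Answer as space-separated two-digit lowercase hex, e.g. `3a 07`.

state (3b) val=5 bits=0x5 at bit 0: 0x00000005
addr_hi (2b) val=2 bits=0x2 at bit 3: 0x00000015
flags (14b) val=2453 bits=0x995 at bit 5: 0x000132b5
cnt (1b) val=0 bits=0x0 at bit 19: 0x000132b5
mode (4b) val=3 bits=0x3 at bit 20: 0x003132b5
slot (8b) val=195 bits=0xc3 at bit 24: 0xc33132b5
word = 0xc33132b5 → little-endian bytes:
  [0]=0xb5  [1]=0x32  [2]=0x31  [3]=0xc3

b5 32 31 c3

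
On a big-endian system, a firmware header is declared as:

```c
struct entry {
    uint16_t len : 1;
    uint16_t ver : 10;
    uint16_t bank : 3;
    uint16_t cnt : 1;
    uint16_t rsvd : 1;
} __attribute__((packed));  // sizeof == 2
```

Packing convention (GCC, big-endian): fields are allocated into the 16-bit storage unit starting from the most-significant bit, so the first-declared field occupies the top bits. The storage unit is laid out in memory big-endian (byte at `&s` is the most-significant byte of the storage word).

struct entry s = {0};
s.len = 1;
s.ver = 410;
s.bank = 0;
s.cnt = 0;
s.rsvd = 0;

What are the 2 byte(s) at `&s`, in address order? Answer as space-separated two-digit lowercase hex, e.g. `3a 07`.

b3 40

[15+:1] len=1 & 0x1 = 0x1; word=0x8000
[5+:10] ver=410 & 0x3ff = 0x19a; word=0xb340
[2+:3] bank=0 & 0x7 = 0x0; word=0xb340
[1+:1] cnt=0 & 0x1 = 0x0; word=0xb340
[0+:1] rsvd=0 & 0x1 = 0x0; word=0xb340
word = 0xb340 → big-endian bytes:
  [0]=0xb3  [1]=0x40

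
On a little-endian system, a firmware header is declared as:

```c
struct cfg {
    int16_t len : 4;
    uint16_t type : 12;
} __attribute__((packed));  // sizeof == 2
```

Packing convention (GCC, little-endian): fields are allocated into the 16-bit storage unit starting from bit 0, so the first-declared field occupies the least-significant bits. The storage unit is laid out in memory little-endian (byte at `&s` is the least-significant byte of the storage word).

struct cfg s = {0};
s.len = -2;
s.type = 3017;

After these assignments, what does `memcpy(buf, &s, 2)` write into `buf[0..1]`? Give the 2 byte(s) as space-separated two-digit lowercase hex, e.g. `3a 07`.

len (4b) val=-2 bits=0xe at bit 0: 0x000e
type (12b) val=3017 bits=0xbc9 at bit 4: 0xbc9e
word = 0xbc9e → little-endian bytes:
  [0]=0x9e  [1]=0xbc

9e bc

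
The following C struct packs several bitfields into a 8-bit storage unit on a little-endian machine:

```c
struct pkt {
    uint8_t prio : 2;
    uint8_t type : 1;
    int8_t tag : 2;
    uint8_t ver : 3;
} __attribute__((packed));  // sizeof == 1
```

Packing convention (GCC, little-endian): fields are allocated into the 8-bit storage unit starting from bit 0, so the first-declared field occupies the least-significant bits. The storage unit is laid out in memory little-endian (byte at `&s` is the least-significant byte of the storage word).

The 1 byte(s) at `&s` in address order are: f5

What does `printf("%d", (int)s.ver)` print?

[0]=0xf5 (little-endian) → word 0xf5
prio [0+:2] = (word>>0) & 0x3 = 1
type [2+:1] = (word>>2) & 0x1 = 1
tag [3+:2] = (word>>3) & 0x3 = 2
ver [5+:3] = (word>>5) & 0x7 = 7  ←

7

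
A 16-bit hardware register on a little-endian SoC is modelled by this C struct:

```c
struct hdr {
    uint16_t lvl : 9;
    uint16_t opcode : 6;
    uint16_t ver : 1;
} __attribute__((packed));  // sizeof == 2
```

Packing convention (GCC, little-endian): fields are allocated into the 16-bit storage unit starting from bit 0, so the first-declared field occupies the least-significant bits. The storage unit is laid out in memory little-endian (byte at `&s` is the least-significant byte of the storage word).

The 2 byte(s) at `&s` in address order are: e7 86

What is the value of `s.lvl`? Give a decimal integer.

231

[0]=0xe7 [1]=0x86 (little-endian) → word 0x86e7
lvl:9 @ bit 0 → (0x86e7>>0)&0x1ff = 0xe7  ←
opcode:6 @ bit 9 → (0x86e7>>9)&0x3f = 0x3
ver:1 @ bit 15 → (0x86e7>>15)&0x1 = 0x1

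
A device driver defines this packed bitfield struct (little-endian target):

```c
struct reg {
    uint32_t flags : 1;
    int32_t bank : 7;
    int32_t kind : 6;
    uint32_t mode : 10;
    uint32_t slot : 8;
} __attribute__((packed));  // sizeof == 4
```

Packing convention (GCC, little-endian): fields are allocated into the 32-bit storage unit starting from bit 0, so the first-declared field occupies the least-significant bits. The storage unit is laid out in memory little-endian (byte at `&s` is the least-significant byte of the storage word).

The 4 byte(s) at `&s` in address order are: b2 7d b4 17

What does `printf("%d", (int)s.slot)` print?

[0]=0xb2 [1]=0x7d [2]=0xb4 [3]=0x17 (little-endian) → word 0x17b47db2
flags:1 @ bit 0 → (0x17b47db2>>0)&0x1 = 0x0
bank:7 @ bit 1 → (0x17b47db2>>1)&0x7f = 0x59
kind:6 @ bit 8 → (0x17b47db2>>8)&0x3f = 0x3d
mode:10 @ bit 14 → (0x17b47db2>>14)&0x3ff = 0x2d1
slot:8 @ bit 24 → (0x17b47db2>>24)&0xff = 0x17  ←

23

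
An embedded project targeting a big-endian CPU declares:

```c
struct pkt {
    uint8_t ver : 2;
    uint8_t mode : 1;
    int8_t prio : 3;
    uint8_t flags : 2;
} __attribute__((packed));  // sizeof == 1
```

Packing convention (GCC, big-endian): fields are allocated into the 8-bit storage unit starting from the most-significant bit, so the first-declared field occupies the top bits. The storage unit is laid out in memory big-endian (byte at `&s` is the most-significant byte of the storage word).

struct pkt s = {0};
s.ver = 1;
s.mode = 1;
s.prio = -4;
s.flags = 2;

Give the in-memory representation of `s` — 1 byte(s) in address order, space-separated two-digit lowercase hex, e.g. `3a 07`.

[6+:2] ver=1 & 0x3 = 0x1; word=0x40
[5+:1] mode=1 & 0x1 = 0x1; word=0x60
[2+:3] prio=-4 & 0x7 = 0x4; word=0x70
[0+:2] flags=2 & 0x3 = 0x2; word=0x72
word = 0x72 → big-endian bytes:
  [0]=0x72

72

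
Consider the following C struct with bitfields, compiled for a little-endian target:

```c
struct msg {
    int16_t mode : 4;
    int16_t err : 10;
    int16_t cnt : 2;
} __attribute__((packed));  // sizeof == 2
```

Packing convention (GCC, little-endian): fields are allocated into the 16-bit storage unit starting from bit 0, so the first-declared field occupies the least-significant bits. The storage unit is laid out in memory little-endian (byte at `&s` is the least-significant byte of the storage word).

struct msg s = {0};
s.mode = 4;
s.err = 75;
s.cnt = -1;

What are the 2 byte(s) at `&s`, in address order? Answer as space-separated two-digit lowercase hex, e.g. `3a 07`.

b4 c4

mode (4b) val=4 bits=0x4 at bit 0: 0x0004
err (10b) val=75 bits=0x4b at bit 4: 0x04b4
cnt (2b) val=-1 bits=0x3 at bit 14: 0xc4b4
word = 0xc4b4 → little-endian bytes:
  [0]=0xb4  [1]=0xc4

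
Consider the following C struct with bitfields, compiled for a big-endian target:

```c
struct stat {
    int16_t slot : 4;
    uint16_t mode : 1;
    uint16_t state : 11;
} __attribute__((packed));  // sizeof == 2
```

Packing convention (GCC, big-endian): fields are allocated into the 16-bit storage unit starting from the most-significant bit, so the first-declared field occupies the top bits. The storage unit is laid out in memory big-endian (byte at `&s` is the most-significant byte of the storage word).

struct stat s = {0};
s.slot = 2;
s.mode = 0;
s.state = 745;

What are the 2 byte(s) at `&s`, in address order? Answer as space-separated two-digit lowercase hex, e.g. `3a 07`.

slot (4b) val=2 bits=0x2 at bit 12: 0x2000
mode (1b) val=0 bits=0x0 at bit 11: 0x2000
state (11b) val=745 bits=0x2e9 at bit 0: 0x22e9
word = 0x22e9 → big-endian bytes:
  [0]=0x22  [1]=0xe9

22 e9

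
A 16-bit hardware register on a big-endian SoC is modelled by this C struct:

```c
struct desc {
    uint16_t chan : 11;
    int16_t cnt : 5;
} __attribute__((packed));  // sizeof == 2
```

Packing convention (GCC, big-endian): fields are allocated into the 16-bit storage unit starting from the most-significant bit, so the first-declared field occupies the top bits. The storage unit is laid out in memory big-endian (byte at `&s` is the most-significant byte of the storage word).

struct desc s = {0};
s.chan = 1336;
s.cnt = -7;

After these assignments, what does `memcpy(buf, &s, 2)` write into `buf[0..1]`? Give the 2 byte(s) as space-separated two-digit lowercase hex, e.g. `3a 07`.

chan:11 = 1336 → 0x538 << 5 → word 0xa700
cnt:5 = -7 → 0x19 << 0 → word 0xa719
word = 0xa719 → big-endian bytes:
  [0]=0xa7  [1]=0x19

a7 19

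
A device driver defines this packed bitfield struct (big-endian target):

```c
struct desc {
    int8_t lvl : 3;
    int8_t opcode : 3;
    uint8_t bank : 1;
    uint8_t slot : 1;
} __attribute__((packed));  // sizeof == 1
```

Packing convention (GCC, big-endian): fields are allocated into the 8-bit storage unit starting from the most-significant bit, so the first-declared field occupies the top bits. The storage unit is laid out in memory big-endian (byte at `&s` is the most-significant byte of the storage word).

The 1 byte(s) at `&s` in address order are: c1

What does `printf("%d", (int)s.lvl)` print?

[0]=0xc1 (big-endian) → word 0xc1
lvl:3 @ bit 5 → (0xc1>>5)&0x7 = 0x6  ←
opcode:3 @ bit 2 → (0xc1>>2)&0x7 = 0x0
bank:1 @ bit 1 → (0xc1>>1)&0x1 = 0x0
slot:1 @ bit 0 → (0xc1>>0)&0x1 = 0x1
lvl signed 3b, MSB=1: 6 - 8 = -2

-2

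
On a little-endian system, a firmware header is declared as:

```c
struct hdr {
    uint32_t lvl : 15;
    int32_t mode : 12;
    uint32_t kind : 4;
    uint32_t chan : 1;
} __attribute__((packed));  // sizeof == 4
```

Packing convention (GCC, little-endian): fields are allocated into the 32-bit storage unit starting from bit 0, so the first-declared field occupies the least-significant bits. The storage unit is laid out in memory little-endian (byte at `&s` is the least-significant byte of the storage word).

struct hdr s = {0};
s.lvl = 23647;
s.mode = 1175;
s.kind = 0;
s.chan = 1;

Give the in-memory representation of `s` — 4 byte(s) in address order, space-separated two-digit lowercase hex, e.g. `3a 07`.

lvl:15 = 23647 → 0x5c5f << 0 → word 0x00005c5f
mode:12 = 1175 → 0x497 << 15 → word 0x024bdc5f
kind:4 = 0 → 0x0 << 27 → word 0x024bdc5f
chan:1 = 1 → 0x1 << 31 → word 0x824bdc5f
word = 0x824bdc5f → little-endian bytes:
  [0]=0x5f  [1]=0xdc  [2]=0x4b  [3]=0x82

5f dc 4b 82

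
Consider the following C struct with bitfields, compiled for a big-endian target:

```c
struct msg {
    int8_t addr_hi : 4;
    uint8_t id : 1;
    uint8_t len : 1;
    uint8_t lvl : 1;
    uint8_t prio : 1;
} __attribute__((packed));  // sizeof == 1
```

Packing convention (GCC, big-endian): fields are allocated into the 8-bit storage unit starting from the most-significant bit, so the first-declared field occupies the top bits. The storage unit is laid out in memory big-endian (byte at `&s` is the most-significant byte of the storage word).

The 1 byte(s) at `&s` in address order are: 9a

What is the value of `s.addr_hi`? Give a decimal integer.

[0]=0x9a (big-endian) → word 0x9a
addr_hi [4+:4] = (word>>4) & 0xf = 9  ←
id [3+:1] = (word>>3) & 0x1 = 1
len [2+:1] = (word>>2) & 0x1 = 0
lvl [1+:1] = (word>>1) & 0x1 = 1
prio [0+:1] = (word>>0) & 0x1 = 0
addr_hi signed 4b, MSB=1: 9 - 16 = -7

-7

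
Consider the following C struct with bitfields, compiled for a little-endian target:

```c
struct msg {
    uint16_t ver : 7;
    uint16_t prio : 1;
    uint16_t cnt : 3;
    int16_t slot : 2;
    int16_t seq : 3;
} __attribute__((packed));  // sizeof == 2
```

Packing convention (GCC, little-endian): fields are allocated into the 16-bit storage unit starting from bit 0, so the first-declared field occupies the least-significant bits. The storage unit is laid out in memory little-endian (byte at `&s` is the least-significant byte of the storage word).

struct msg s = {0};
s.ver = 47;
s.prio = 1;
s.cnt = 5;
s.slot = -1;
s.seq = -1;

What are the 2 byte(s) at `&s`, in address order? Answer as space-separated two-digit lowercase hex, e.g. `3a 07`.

[0+:7] ver=47 & 0x7f = 0x2f; word=0x002f
[7+:1] prio=1 & 0x1 = 0x1; word=0x00af
[8+:3] cnt=5 & 0x7 = 0x5; word=0x05af
[11+:2] slot=-1 & 0x3 = 0x3; word=0x1daf
[13+:3] seq=-1 & 0x7 = 0x7; word=0xfdaf
word = 0xfdaf → little-endian bytes:
  [0]=0xaf  [1]=0xfd

af fd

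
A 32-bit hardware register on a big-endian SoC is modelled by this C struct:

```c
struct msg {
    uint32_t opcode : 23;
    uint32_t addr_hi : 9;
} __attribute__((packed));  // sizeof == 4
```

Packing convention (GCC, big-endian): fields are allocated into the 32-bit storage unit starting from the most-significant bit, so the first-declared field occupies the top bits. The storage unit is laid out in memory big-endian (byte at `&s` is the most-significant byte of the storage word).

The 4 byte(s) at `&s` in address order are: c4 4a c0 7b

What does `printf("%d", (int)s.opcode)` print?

[0]=0xc4 [1]=0x4a [2]=0xc0 [3]=0x7b (big-endian) → word 0xc44ac07b
opcode [9+:23] = (word>>9) & 0x7fffff = 6432096  ←
addr_hi [0+:9] = (word>>0) & 0x1ff = 123

6432096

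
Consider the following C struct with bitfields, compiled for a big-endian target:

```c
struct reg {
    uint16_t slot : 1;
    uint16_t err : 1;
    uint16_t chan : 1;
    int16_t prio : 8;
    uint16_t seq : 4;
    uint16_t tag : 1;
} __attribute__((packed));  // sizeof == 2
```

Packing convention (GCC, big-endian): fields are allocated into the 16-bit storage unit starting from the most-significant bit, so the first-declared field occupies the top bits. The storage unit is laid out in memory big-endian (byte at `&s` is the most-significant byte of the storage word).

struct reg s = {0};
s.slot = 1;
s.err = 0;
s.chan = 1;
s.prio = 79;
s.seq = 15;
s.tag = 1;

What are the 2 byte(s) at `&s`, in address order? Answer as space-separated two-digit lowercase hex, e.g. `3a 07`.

a9 ff

slot:1 = 1 → 0x1 << 15 → word 0x8000
err:1 = 0 → 0x0 << 14 → word 0x8000
chan:1 = 1 → 0x1 << 13 → word 0xa000
prio:8 = 79 → 0x4f << 5 → word 0xa9e0
seq:4 = 15 → 0xf << 1 → word 0xa9fe
tag:1 = 1 → 0x1 << 0 → word 0xa9ff
word = 0xa9ff → big-endian bytes:
  [0]=0xa9  [1]=0xff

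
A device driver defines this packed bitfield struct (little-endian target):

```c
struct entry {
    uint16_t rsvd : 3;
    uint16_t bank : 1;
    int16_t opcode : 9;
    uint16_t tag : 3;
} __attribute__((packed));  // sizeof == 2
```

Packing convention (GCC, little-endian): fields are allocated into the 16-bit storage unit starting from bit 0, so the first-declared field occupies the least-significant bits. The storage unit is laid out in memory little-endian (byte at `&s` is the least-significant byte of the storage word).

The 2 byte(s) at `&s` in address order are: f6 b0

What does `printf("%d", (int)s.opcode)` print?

-241

[0]=0xf6 [1]=0xb0 (little-endian) → word 0xb0f6
rsvd [0+:3] = (word>>0) & 0x7 = 6
bank [3+:1] = (word>>3) & 0x1 = 0
opcode [4+:9] = (word>>4) & 0x1ff = 271  ←
tag [13+:3] = (word>>13) & 0x7 = 5
opcode signed 9b, MSB=1: 271 - 512 = -241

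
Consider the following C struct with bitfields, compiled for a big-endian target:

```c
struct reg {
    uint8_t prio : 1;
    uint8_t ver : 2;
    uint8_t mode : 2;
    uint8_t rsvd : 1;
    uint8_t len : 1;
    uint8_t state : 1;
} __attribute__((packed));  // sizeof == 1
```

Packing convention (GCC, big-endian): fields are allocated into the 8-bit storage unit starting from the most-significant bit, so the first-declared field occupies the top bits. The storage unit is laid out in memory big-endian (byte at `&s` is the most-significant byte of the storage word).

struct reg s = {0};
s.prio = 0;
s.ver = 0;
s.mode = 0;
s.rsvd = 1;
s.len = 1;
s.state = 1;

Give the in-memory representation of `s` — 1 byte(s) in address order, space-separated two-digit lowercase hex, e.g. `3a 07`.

07

[7+:1] prio=0 & 0x1 = 0x0; word=0x00
[5+:2] ver=0 & 0x3 = 0x0; word=0x00
[3+:2] mode=0 & 0x3 = 0x0; word=0x00
[2+:1] rsvd=1 & 0x1 = 0x1; word=0x04
[1+:1] len=1 & 0x1 = 0x1; word=0x06
[0+:1] state=1 & 0x1 = 0x1; word=0x07
word = 0x07 → big-endian bytes:
  [0]=0x07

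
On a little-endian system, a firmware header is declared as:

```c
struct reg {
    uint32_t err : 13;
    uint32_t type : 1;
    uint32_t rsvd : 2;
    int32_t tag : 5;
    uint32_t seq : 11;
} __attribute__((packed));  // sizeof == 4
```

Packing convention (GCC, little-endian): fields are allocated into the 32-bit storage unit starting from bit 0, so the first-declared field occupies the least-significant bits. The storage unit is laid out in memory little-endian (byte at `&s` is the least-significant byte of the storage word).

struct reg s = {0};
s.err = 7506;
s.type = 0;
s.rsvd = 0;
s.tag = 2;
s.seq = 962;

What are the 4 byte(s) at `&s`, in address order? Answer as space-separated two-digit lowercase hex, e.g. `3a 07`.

52 1d 42 78

[0+:13] err=7506 & 0x1fff = 0x1d52; word=0x00001d52
[13+:1] type=0 & 0x1 = 0x0; word=0x00001d52
[14+:2] rsvd=0 & 0x3 = 0x0; word=0x00001d52
[16+:5] tag=2 & 0x1f = 0x2; word=0x00021d52
[21+:11] seq=962 & 0x7ff = 0x3c2; word=0x78421d52
word = 0x78421d52 → little-endian bytes:
  [0]=0x52  [1]=0x1d  [2]=0x42  [3]=0x78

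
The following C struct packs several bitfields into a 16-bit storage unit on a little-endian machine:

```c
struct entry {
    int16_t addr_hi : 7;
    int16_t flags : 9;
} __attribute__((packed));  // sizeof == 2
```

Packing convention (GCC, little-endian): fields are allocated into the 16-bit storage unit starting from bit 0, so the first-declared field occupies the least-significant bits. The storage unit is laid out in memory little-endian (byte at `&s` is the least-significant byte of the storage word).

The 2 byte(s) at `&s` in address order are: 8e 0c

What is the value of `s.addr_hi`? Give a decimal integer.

14

[0]=0x8e [1]=0x0c (little-endian) → word 0x0c8e
addr_hi [0+:7] = (word>>0) & 0x7f = 14  ←
flags [7+:9] = (word>>7) & 0x1ff = 25
addr_hi signed 7b, MSB=0: value = 14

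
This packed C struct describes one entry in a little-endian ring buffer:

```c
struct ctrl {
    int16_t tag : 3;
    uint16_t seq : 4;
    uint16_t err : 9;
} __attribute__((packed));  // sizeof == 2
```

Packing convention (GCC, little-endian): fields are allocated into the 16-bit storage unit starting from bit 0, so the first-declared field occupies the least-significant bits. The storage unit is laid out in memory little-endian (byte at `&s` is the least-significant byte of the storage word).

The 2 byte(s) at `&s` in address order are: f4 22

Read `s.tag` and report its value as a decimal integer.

-4

[0]=0xf4 [1]=0x22 (little-endian) → word 0x22f4
tag [0+:3] = (word>>0) & 0x7 = 4  ←
seq [3+:4] = (word>>3) & 0xf = 14
err [7+:9] = (word>>7) & 0x1ff = 69
tag signed 3b, MSB=1: 4 - 8 = -4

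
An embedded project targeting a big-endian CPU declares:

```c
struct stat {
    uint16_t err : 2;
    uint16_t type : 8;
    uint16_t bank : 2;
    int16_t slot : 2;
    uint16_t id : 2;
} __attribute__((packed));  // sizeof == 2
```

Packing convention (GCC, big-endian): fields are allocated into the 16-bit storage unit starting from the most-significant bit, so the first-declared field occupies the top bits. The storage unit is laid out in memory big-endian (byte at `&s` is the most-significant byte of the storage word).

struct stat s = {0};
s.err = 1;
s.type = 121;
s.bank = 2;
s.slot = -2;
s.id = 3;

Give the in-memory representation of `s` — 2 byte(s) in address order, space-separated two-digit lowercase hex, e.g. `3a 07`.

5e 6b

[14+:2] err=1 & 0x3 = 0x1; word=0x4000
[6+:8] type=121 & 0xff = 0x79; word=0x5e40
[4+:2] bank=2 & 0x3 = 0x2; word=0x5e60
[2+:2] slot=-2 & 0x3 = 0x2; word=0x5e68
[0+:2] id=3 & 0x3 = 0x3; word=0x5e6b
word = 0x5e6b → big-endian bytes:
  [0]=0x5e  [1]=0x6b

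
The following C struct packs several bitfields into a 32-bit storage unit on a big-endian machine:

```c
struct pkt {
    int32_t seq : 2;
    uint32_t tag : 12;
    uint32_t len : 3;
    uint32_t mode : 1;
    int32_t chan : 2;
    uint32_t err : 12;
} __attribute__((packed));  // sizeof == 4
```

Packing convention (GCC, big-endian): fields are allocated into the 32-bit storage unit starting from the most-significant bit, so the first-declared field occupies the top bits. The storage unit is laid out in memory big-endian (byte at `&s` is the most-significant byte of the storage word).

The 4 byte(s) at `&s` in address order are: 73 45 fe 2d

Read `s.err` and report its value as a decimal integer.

[0]=0x73 [1]=0x45 [2]=0xfe [3]=0x2d (big-endian) → word 0x7345fe2d
seq:2 @ bit 30 → (0x7345fe2d>>30)&0x3 = 0x1
tag:12 @ bit 18 → (0x7345fe2d>>18)&0xfff = 0xcd1
len:3 @ bit 15 → (0x7345fe2d>>15)&0x7 = 0x3
mode:1 @ bit 14 → (0x7345fe2d>>14)&0x1 = 0x1
chan:2 @ bit 12 → (0x7345fe2d>>12)&0x3 = 0x3
err:12 @ bit 0 → (0x7345fe2d>>0)&0xfff = 0xe2d  ←

3629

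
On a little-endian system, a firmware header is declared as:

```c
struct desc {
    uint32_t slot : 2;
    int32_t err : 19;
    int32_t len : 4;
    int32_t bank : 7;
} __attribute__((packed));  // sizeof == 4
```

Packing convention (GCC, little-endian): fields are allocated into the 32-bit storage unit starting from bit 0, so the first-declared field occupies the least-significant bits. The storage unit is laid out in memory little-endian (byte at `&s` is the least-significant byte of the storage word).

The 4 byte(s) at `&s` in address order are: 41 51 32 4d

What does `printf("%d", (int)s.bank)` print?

38

[0]=0x41 [1]=0x51 [2]=0x32 [3]=0x4d (little-endian) → word 0x4d325141
slot [0+:2] = (word>>0) & 0x3 = 1
err [2+:19] = (word>>2) & 0x7ffff = 300112
len [21+:4] = (word>>21) & 0xf = 9
bank [25+:7] = (word>>25) & 0x7f = 38  ←
bank signed 7b, MSB=0: value = 38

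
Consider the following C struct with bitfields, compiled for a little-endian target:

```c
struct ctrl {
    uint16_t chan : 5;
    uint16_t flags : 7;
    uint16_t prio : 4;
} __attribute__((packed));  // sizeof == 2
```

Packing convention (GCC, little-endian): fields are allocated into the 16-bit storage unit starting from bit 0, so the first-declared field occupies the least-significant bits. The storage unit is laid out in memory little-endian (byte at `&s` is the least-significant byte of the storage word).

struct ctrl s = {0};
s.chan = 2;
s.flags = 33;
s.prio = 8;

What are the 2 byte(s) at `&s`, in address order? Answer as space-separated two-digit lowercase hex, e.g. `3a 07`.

chan (5b) val=2 bits=0x2 at bit 0: 0x0002
flags (7b) val=33 bits=0x21 at bit 5: 0x0422
prio (4b) val=8 bits=0x8 at bit 12: 0x8422
word = 0x8422 → little-endian bytes:
  [0]=0x22  [1]=0x84

22 84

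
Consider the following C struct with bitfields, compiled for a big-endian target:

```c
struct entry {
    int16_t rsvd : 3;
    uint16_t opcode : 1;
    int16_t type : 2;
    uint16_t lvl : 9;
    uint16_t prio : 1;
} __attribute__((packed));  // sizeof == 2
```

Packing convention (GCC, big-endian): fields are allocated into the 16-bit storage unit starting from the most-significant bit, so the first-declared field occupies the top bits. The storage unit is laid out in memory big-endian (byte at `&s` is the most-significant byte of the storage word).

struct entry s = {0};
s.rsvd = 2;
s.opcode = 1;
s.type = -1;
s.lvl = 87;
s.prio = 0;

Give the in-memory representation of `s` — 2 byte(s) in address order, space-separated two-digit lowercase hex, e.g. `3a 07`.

5c ae

rsvd (3b) val=2 bits=0x2 at bit 13: 0x4000
opcode (1b) val=1 bits=0x1 at bit 12: 0x5000
type (2b) val=-1 bits=0x3 at bit 10: 0x5c00
lvl (9b) val=87 bits=0x57 at bit 1: 0x5cae
prio (1b) val=0 bits=0x0 at bit 0: 0x5cae
word = 0x5cae → big-endian bytes:
  [0]=0x5c  [1]=0xae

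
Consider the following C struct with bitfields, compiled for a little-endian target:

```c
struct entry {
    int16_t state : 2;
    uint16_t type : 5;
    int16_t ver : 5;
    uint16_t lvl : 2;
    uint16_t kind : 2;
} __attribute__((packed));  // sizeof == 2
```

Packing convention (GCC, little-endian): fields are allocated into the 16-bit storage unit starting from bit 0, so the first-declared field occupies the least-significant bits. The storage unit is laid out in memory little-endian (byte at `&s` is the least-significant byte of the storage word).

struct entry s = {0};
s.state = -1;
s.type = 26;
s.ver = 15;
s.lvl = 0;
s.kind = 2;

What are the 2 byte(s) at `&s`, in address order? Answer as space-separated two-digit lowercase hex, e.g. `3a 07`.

state (2b) val=-1 bits=0x3 at bit 0: 0x0003
type (5b) val=26 bits=0x1a at bit 2: 0x006b
ver (5b) val=15 bits=0xf at bit 7: 0x07eb
lvl (2b) val=0 bits=0x0 at bit 12: 0x07eb
kind (2b) val=2 bits=0x2 at bit 14: 0x87eb
word = 0x87eb → little-endian bytes:
  [0]=0xeb  [1]=0x87

eb 87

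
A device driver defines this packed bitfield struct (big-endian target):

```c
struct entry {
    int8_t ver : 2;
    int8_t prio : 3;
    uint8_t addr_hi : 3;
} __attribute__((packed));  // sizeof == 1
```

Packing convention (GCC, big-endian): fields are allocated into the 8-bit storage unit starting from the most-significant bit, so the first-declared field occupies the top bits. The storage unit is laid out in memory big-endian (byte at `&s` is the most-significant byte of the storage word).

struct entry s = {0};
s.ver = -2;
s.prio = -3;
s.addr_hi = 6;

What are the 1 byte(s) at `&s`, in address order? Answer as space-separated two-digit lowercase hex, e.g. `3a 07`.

ae

ver:2 = -2 → 0x2 << 6 → word 0x80
prio:3 = -3 → 0x5 << 3 → word 0xa8
addr_hi:3 = 6 → 0x6 << 0 → word 0xae
word = 0xae → big-endian bytes:
  [0]=0xae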